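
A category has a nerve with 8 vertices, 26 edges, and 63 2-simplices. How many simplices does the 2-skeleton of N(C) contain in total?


The 2-skeleton of the nerve N(C) consists of simplices in dimensions 0, 1, 2:
  |N(C)_0| = 8 (objects)
  |N(C)_1| = 26 (morphisms)
  |N(C)_2| = 63 (composable pairs)
Total = 8 + 26 + 63 = 97

97


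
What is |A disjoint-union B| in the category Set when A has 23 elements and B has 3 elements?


In Set, the coproduct A + B is the disjoint union.
|A + B| = |A| + |B| = 23 + 3 = 26

26


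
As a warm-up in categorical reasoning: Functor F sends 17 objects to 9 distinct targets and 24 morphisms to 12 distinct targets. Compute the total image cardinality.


The image of F consists of distinct objects and distinct morphisms.
|Im(F)| on objects = 9
|Im(F)| on morphisms = 12
Total image cardinality = 9 + 12 = 21

21


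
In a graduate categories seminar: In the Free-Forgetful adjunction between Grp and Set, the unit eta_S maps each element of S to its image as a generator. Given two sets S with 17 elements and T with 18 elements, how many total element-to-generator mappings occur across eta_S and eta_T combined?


The unit eta_X: X -> U(F(X)) of the Free-Forgetful adjunction
maps each element of X to a generator of F(X). For X = S + T (disjoint
union in Set), |S + T| = |S| + |T|.
Total mappings = 17 + 18 = 35.

35


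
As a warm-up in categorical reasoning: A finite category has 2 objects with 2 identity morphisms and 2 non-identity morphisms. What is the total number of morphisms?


Each object has an identity morphism, giving 2 identities.
Adding the 2 non-identity morphisms:
Total = 2 + 2 = 4

4


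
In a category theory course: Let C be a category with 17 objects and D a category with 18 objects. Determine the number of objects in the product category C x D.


The product category C x D has objects that are pairs (c, d).
Number of pairs = |Ob(C)| * |Ob(D)| = 17 * 18 = 306

306


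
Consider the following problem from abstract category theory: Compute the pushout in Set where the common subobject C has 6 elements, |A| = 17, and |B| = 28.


The pushout A +_C B identifies the images of C in A and B.
|A +_C B| = |A| + |B| - |C| (for injections).
= 17 + 28 - 6 = 39

39


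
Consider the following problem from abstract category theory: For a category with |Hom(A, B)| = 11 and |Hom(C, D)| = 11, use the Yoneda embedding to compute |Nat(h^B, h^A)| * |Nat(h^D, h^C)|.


By the Yoneda lemma, Nat(h^B, h^A) is isomorphic to Hom(A, B),
so |Nat(h^B, h^A)| = |Hom(A, B)| and |Nat(h^D, h^C)| = |Hom(C, D)|.
|Hom(A, B)| = 11, |Hom(C, D)| = 11.
|Nat(h^B, h^A) x Nat(h^D, h^C)| = 11 * 11 = 121

121


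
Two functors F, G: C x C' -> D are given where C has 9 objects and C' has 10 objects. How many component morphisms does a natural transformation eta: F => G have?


A natural transformation eta: F => G assigns one component morphism per
object of the domain category.
The domain is the product category C x C', so
|Ob(C x C')| = |Ob(C)| * |Ob(C')| = 9 * 10 = 90.
Therefore eta has 90 component morphisms.

90


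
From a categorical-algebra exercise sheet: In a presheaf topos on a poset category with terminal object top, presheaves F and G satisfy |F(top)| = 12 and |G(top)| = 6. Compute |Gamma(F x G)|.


Global sections of a presheaf on a poset with terminal top satisfy
Gamma(H) ~ H(top). Presheaves admit pointwise products, so
(F x G)(top) = F(top) x G(top) (Cartesian product).
|Gamma(F x G)| = |F(top)| * |G(top)| = 12 * 6 = 72.

72


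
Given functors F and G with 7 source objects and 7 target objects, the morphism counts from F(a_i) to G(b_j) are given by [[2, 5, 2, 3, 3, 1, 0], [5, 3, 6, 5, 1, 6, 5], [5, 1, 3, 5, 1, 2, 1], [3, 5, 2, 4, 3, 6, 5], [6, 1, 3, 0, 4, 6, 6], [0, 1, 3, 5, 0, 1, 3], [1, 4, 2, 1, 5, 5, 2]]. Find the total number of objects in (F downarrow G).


Objects of (F downarrow G) are triples (a, b, h: F(a)->G(b)).
The count equals the sum of all entries in the hom-matrix.
sum(row 0) = 16
sum(row 1) = 31
sum(row 2) = 18
sum(row 3) = 28
sum(row 4) = 26
sum(row 5) = 13
sum(row 6) = 20
Grand total = 152

152


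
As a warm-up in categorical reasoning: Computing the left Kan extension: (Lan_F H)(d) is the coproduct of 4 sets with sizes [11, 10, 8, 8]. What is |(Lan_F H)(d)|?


Pointwise, the left Kan extension (Lan_F H)(d) is the colimit, indexed
by the comma category (F downarrow d), of H composed with the
projection (F downarrow d) -> C. Here that colimit is given
as a coproduct (disjoint union) of sets, so its cardinality is the
sum of the sizes of the summands.
Coproduct of sets with sizes: 11 + 10 + 8 + 8
= 37

37


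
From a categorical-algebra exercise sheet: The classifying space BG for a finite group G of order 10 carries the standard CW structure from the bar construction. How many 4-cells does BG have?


In the bar-construction CW model of BG, the n-cells are indexed by
n-tuples [g_1|...|g_n] of non-identity elements of G (degenerate
simplices with some g_i = e do not contribute cells), so there are
(|G| - 1)^n n-cells.
For dim = 4 with |G| = 10:
cells = (10 - 1)^4 = 9^4 = 6561

6561


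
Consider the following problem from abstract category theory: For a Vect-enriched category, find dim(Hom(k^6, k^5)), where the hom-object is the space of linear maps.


In Vect-enriched categories, Hom(k^n, k^m) is the space of m x n matrices.
dim(Hom(k^6, k^5)) = 5 * 6 = 30

30


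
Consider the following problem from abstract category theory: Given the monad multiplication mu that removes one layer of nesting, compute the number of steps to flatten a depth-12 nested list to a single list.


Each application of mu: T^2 -> T removes one layer of nesting.
Starting at depth 12 (i.e., T^12(X)), we need to reach T(X).
Number of mu applications = 12 - 1 = 11

11


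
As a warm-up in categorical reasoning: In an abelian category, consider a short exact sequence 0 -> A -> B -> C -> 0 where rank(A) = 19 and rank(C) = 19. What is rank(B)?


For a short exact sequence 0 -> A -> B -> C -> 0,
rank is additive: rank(B) = rank(A) + rank(C).
rank(B) = 19 + 19 = 38

38


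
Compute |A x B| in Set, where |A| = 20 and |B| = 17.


In Set, the product A x B is the Cartesian product.
By the universal property, |A x B| = |A| * |B|.
|A x B| = 20 * 17 = 340

340


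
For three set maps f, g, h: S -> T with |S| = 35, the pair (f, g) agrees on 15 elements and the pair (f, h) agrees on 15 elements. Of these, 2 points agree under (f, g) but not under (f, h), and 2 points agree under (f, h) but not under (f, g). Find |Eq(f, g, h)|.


Eq(f, g, h) is the triple-agreement set: points in S where all three
maps take the same value. Using inclusion-exclusion on the pairwise data:
Pair (f, g) agrees on 15 points; pair (f, h) on 15 points.
Points agreeing under (f, g) but not (f, h) = 2; under (f, h) but not (f, g) = 2.
Triple-agreement = agreement-in-(f, g) minus points that agree under (f, g) but not (f, h):
|Eq(f, g, h)| = 15 - 2 = 13
(cross-check via (f, h): 15 - 2 = 13.)

13


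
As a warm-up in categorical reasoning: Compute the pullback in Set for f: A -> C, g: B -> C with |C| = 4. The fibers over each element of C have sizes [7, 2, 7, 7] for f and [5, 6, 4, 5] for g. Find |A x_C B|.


The pullback A x_C B consists of pairs (a, b) with f(a) = g(b).
For each element c in C, the fiber product has |f^-1(c)| * |g^-1(c)| elements.
Summing over C: 7 * 5 + 2 * 6 + 7 * 4 + 7 * 5
= 35 + 12 + 28 + 35 = 110

110


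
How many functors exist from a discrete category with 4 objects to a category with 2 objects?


A functor from a discrete category C to D is determined by
where each object maps. Each of the 4 objects of C can map
to any of the 2 objects of D independently.
Number of functors = 2^4 = 16

16


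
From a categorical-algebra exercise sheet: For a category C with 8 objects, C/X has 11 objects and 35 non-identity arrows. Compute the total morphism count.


In the slice category C/X, objects are morphisms to X.
Identity morphisms: 11 (one per object of C/X).
Non-identity morphisms: 35.
Total = 11 + 35 = 46

46


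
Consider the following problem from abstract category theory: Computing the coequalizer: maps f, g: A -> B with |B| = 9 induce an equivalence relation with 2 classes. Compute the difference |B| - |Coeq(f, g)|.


The coequalizer Coeq(f, g) = B / ~ has one element per equivalence class.
|B| = 9, |Coeq(f, g)| = 2.
|B| - |Coeq(f, g)| = 9 - 2 = 7.

7


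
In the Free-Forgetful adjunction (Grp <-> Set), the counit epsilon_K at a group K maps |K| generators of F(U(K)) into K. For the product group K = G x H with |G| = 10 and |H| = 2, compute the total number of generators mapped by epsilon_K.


The counit epsilon_K: F(U(K)) -> K of the Free-Forgetful adjunction
maps |K| generators of F(U(K)) into K. For K = G x H (the product group),
|G x H| = |G| * |H|.
Total generators mapped = 10 * 2 = 20.

20


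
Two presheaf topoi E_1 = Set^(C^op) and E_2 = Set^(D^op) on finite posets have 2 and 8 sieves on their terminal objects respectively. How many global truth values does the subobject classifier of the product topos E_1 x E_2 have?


In a product of presheaf topoi E_1 x E_2, the subobject classifier
is Omega = Omega_1 x Omega_2 (componentwise), so
|Omega(top)| = |Omega_1(top_1)| * |Omega_2(top_2)|.
= 2 * 8 = 16.

16


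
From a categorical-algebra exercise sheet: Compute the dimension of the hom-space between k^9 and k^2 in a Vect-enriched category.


In Vect-enriched categories, Hom(k^n, k^m) is the space of m x n matrices.
dim(Hom(k^9, k^2)) = 2 * 9 = 18

18


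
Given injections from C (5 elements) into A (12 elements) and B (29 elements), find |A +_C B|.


The pushout A +_C B identifies the images of C in A and B.
|A +_C B| = |A| + |B| - |C| (for injections).
= 12 + 29 - 5 = 36

36


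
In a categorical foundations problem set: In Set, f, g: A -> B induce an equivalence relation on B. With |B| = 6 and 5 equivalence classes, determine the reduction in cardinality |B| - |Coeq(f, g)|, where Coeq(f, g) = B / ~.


The coequalizer Coeq(f, g) = B / ~ has one element per equivalence class.
|B| = 6, |Coeq(f, g)| = 5.
|B| - |Coeq(f, g)| = 6 - 5 = 1.

1


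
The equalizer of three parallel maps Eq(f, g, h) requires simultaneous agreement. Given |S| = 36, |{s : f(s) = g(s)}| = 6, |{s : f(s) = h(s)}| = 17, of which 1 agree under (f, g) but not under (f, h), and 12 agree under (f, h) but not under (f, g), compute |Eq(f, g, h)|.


Eq(f, g, h) is the triple-agreement set: points in S where all three
maps take the same value. Using inclusion-exclusion on the pairwise data:
Pair (f, g) agrees on 6 points; pair (f, h) on 17 points.
Points agreeing under (f, g) but not (f, h) = 1; under (f, h) but not (f, g) = 12.
Triple-agreement = agreement-in-(f, g) minus points that agree under (f, g) but not (f, h):
|Eq(f, g, h)| = 6 - 1 = 5
(cross-check via (f, h): 17 - 12 = 5.)

5


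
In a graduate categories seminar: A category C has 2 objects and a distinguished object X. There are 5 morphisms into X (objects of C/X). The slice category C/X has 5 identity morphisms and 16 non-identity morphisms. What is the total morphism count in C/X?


In the slice category C/X, objects are morphisms to X.
Identity morphisms: 5 (one per object of C/X).
Non-identity morphisms: 16.
Total = 5 + 16 = 21

21


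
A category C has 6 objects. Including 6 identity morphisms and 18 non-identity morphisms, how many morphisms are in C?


Each object has an identity morphism, giving 6 identities.
Adding the 18 non-identity morphisms:
Total = 6 + 18 = 24

24


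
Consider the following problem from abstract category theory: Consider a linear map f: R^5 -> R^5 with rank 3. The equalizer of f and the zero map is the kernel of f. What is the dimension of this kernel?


The equalizer of f and the zero map is ker(f).
By the rank-nullity theorem: dim(ker(f)) = dim(domain) - rank(f).
dim(ker(f)) = 5 - 3 = 2

2


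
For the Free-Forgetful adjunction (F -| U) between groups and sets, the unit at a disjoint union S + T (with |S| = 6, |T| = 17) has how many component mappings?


The unit eta_X: X -> U(F(X)) of the Free-Forgetful adjunction
maps each element of X to a generator of F(X). For X = S + T (disjoint
union in Set), |S + T| = |S| + |T|.
Total mappings = 6 + 17 = 23.

23


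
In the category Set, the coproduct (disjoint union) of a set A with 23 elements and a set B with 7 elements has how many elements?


In Set, the coproduct A + B is the disjoint union.
|A + B| = |A| + |B| = 23 + 7 = 30

30


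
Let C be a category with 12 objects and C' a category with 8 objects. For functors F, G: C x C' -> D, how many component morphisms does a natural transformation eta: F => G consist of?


A natural transformation eta: F => G assigns one component morphism per
object of the domain category.
The domain is the product category C x C', so
|Ob(C x C')| = |Ob(C)| * |Ob(C')| = 12 * 8 = 96.
Therefore eta has 96 component morphisms.

96


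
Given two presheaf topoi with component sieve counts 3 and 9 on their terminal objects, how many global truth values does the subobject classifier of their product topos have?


In a product of presheaf topoi E_1 x E_2, the subobject classifier
is Omega = Omega_1 x Omega_2 (componentwise), so
|Omega(top)| = |Omega_1(top_1)| * |Omega_2(top_2)|.
= 3 * 9 = 27.

27


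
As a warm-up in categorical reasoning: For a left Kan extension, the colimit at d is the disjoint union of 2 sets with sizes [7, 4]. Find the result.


Pointwise, the left Kan extension (Lan_F H)(d) is the colimit, indexed
by the comma category (F downarrow d), of H composed with the
projection (F downarrow d) -> C. Here that colimit is given
as a coproduct (disjoint union) of sets, so its cardinality is the
sum of the sizes of the summands.
Coproduct of sets with sizes: 7 + 4
= 11

11


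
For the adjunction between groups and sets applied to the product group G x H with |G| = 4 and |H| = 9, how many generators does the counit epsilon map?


The counit epsilon_K: F(U(K)) -> K of the Free-Forgetful adjunction
maps |K| generators of F(U(K)) into K. For K = G x H (the product group),
|G x H| = |G| * |H|.
Total generators mapped = 4 * 9 = 36.

36


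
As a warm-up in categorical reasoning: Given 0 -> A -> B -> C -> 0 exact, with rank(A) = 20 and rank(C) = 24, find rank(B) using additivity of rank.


For a short exact sequence 0 -> A -> B -> C -> 0,
rank is additive: rank(B) = rank(A) + rank(C).
rank(B) = 20 + 24 = 44

44


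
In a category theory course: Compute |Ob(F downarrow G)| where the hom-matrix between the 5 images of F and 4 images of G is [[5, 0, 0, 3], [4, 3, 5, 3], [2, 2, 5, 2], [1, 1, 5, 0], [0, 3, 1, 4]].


Objects of (F downarrow G) are triples (a, b, h: F(a)->G(b)).
The count equals the sum of all entries in the hom-matrix.
sum(row 0) = 8
sum(row 1) = 15
sum(row 2) = 11
sum(row 3) = 7
sum(row 4) = 8
Grand total = 49

49


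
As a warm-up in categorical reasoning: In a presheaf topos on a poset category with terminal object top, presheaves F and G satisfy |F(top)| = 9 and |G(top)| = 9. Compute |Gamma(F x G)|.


Global sections of a presheaf on a poset with terminal top satisfy
Gamma(H) ~ H(top). Presheaves admit pointwise products, so
(F x G)(top) = F(top) x G(top) (Cartesian product).
|Gamma(F x G)| = |F(top)| * |G(top)| = 9 * 9 = 81.

81


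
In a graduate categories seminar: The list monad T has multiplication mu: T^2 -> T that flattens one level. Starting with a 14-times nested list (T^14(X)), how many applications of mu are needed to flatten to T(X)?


Each application of mu: T^2 -> T removes one layer of nesting.
Starting at depth 14 (i.e., T^14(X)), we need to reach T(X).
Number of mu applications = 14 - 1 = 13

13


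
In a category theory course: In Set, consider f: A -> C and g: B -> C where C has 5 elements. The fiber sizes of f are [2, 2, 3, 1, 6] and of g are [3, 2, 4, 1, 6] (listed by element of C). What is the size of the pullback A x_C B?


The pullback A x_C B consists of pairs (a, b) with f(a) = g(b).
For each element c in C, the fiber product has |f^-1(c)| * |g^-1(c)| elements.
Summing over C: 2 * 3 + 2 * 2 + 3 * 4 + 1 * 1 + 6 * 6
= 6 + 4 + 12 + 1 + 36 = 59

59


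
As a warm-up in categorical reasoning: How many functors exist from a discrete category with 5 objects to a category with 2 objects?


A functor from a discrete category C to D is determined by
where each object maps. Each of the 5 objects of C can map
to any of the 2 objects of D independently.
Number of functors = 2^5 = 32

32


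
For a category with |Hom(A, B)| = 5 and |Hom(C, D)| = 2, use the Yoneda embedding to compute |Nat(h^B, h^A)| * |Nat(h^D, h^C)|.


By the Yoneda lemma, Nat(h^B, h^A) is isomorphic to Hom(A, B),
so |Nat(h^B, h^A)| = |Hom(A, B)| and |Nat(h^D, h^C)| = |Hom(C, D)|.
|Hom(A, B)| = 5, |Hom(C, D)| = 2.
|Nat(h^B, h^A) x Nat(h^D, h^C)| = 5 * 2 = 10

10


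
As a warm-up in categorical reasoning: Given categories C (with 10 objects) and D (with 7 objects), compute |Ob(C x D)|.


The product category C x D has objects that are pairs (c, d).
Number of pairs = |Ob(C)| * |Ob(D)| = 10 * 7 = 70

70


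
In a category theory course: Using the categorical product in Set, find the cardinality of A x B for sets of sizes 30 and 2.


In Set, the product A x B is the Cartesian product.
By the universal property, |A x B| = |A| * |B|.
|A x B| = 30 * 2 = 60

60


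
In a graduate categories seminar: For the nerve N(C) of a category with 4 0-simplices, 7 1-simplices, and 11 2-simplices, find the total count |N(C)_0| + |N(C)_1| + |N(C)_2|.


The 2-skeleton of the nerve N(C) consists of simplices in dimensions 0, 1, 2:
  |N(C)_0| = 4 (objects)
  |N(C)_1| = 7 (morphisms)
  |N(C)_2| = 11 (composable pairs)
Total = 4 + 7 + 11 = 22

22


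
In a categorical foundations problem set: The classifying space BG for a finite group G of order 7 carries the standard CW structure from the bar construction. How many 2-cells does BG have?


In the bar-construction CW model of BG, the n-cells are indexed by
n-tuples [g_1|...|g_n] of non-identity elements of G (degenerate
simplices with some g_i = e do not contribute cells), so there are
(|G| - 1)^n n-cells.
For dim = 2 with |G| = 7:
cells = (7 - 1)^2 = 6^2 = 36

36


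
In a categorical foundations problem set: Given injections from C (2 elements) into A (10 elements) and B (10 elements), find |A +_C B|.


The pushout A +_C B identifies the images of C in A and B.
|A +_C B| = |A| + |B| - |C| (for injections).
= 10 + 10 - 2 = 18

18


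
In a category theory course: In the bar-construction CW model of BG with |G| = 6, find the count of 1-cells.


In the bar-construction CW model of BG, the n-cells are indexed by
n-tuples [g_1|...|g_n] of non-identity elements of G (degenerate
simplices with some g_i = e do not contribute cells), so there are
(|G| - 1)^n n-cells.
For dim = 1 with |G| = 6:
cells = (6 - 1)^1 = 5^1 = 5

5


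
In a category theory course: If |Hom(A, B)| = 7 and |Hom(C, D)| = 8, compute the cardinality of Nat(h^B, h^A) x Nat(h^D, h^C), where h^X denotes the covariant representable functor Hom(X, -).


By the Yoneda lemma, Nat(h^B, h^A) is isomorphic to Hom(A, B),
so |Nat(h^B, h^A)| = |Hom(A, B)| and |Nat(h^D, h^C)| = |Hom(C, D)|.
|Hom(A, B)| = 7, |Hom(C, D)| = 8.
|Nat(h^B, h^A) x Nat(h^D, h^C)| = 7 * 8 = 56

56


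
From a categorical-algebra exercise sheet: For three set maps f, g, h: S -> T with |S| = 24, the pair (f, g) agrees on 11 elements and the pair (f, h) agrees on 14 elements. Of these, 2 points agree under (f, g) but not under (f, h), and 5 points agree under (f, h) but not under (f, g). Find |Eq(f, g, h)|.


Eq(f, g, h) is the triple-agreement set: points in S where all three
maps take the same value. Using inclusion-exclusion on the pairwise data:
Pair (f, g) agrees on 11 points; pair (f, h) on 14 points.
Points agreeing under (f, g) but not (f, h) = 2; under (f, h) but not (f, g) = 5.
Triple-agreement = agreement-in-(f, g) minus points that agree under (f, g) but not (f, h):
|Eq(f, g, h)| = 11 - 2 = 9
(cross-check via (f, h): 14 - 5 = 9.)

9


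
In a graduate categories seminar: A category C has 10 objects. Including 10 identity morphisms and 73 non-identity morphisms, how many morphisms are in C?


Each object has an identity morphism, giving 10 identities.
Adding the 73 non-identity morphisms:
Total = 10 + 73 = 83

83


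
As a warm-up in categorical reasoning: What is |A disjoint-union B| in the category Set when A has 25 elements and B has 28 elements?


In Set, the coproduct A + B is the disjoint union.
|A + B| = |A| + |B| = 25 + 28 = 53

53


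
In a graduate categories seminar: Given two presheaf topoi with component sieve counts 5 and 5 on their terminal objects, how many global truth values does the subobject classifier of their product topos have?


In a product of presheaf topoi E_1 x E_2, the subobject classifier
is Omega = Omega_1 x Omega_2 (componentwise), so
|Omega(top)| = |Omega_1(top_1)| * |Omega_2(top_2)|.
= 5 * 5 = 25.

25


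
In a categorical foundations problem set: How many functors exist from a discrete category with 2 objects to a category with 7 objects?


A functor from a discrete category C to D is determined by
where each object maps. Each of the 2 objects of C can map
to any of the 7 objects of D independently.
Number of functors = 7^2 = 49

49


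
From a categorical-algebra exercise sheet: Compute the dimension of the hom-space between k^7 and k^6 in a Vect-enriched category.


In Vect-enriched categories, Hom(k^n, k^m) is the space of m x n matrices.
dim(Hom(k^7, k^6)) = 6 * 7 = 42

42


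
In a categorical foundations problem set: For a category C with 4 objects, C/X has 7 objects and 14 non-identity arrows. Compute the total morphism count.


In the slice category C/X, objects are morphisms to X.
Identity morphisms: 7 (one per object of C/X).
Non-identity morphisms: 14.
Total = 7 + 14 = 21

21


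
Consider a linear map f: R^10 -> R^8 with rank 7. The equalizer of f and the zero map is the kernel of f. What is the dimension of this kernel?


The equalizer of f and the zero map is ker(f).
By the rank-nullity theorem: dim(ker(f)) = dim(domain) - rank(f).
dim(ker(f)) = 10 - 7 = 3

3


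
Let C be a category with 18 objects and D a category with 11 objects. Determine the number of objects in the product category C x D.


The product category C x D has objects that are pairs (c, d).
Number of pairs = |Ob(C)| * |Ob(D)| = 18 * 11 = 198

198


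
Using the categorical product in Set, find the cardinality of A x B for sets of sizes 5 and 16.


In Set, the product A x B is the Cartesian product.
By the universal property, |A x B| = |A| * |B|.
|A x B| = 5 * 16 = 80

80


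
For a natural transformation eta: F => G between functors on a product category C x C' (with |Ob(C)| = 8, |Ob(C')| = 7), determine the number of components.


A natural transformation eta: F => G assigns one component morphism per
object of the domain category.
The domain is the product category C x C', so
|Ob(C x C')| = |Ob(C)| * |Ob(C')| = 8 * 7 = 56.
Therefore eta has 56 component morphisms.

56


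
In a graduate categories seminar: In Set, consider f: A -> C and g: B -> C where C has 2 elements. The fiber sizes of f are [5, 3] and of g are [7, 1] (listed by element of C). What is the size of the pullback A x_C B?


The pullback A x_C B consists of pairs (a, b) with f(a) = g(b).
For each element c in C, the fiber product has |f^-1(c)| * |g^-1(c)| elements.
Summing over C: 5 * 7 + 3 * 1
= 35 + 3 = 38

38


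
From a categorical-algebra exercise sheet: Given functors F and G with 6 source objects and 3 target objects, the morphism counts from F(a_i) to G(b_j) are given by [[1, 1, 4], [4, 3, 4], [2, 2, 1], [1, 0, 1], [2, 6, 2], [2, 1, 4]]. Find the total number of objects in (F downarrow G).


Objects of (F downarrow G) are triples (a, b, h: F(a)->G(b)).
The count equals the sum of all entries in the hom-matrix.
sum(row 0) = 6
sum(row 1) = 11
sum(row 2) = 5
sum(row 3) = 2
sum(row 4) = 10
sum(row 5) = 7
Grand total = 41

41


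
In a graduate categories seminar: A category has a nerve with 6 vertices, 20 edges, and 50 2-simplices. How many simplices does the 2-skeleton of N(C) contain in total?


The 2-skeleton of the nerve N(C) consists of simplices in dimensions 0, 1, 2:
  |N(C)_0| = 6 (objects)
  |N(C)_1| = 20 (morphisms)
  |N(C)_2| = 50 (composable pairs)
Total = 6 + 20 + 50 = 76

76


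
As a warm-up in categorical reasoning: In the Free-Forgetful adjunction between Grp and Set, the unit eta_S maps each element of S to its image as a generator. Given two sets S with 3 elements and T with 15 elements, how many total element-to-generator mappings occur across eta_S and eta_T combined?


The unit eta_X: X -> U(F(X)) of the Free-Forgetful adjunction
maps each element of X to a generator of F(X). For X = S + T (disjoint
union in Set), |S + T| = |S| + |T|.
Total mappings = 3 + 15 = 18.

18


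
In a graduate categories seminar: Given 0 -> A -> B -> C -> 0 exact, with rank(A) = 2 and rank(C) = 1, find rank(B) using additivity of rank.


For a short exact sequence 0 -> A -> B -> C -> 0,
rank is additive: rank(B) = rank(A) + rank(C).
rank(B) = 2 + 1 = 3

3


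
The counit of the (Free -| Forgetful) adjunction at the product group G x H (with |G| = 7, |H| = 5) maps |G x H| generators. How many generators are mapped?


The counit epsilon_K: F(U(K)) -> K of the Free-Forgetful adjunction
maps |K| generators of F(U(K)) into K. For K = G x H (the product group),
|G x H| = |G| * |H|.
Total generators mapped = 7 * 5 = 35.

35


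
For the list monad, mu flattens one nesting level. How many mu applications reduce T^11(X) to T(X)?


Each application of mu: T^2 -> T removes one layer of nesting.
Starting at depth 11 (i.e., T^11(X)), we need to reach T(X).
Number of mu applications = 11 - 1 = 10

10


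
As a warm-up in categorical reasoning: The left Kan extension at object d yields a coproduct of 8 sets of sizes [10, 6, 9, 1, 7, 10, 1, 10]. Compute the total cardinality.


Pointwise, the left Kan extension (Lan_F H)(d) is the colimit, indexed
by the comma category (F downarrow d), of H composed with the
projection (F downarrow d) -> C. Here that colimit is given
as a coproduct (disjoint union) of sets, so its cardinality is the
sum of the sizes of the summands.
Coproduct of sets with sizes: 10 + 6 + 9 + 1 + 7 + 10 + 1 + 10
= 54

54


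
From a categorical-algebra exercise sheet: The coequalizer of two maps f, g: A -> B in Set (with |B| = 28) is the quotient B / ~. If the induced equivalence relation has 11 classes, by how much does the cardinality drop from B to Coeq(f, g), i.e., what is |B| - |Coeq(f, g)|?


The coequalizer Coeq(f, g) = B / ~ has one element per equivalence class.
|B| = 28, |Coeq(f, g)| = 11.
|B| - |Coeq(f, g)| = 28 - 11 = 17.

17


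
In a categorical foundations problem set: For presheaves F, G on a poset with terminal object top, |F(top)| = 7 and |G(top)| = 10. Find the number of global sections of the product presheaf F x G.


Global sections of a presheaf on a poset with terminal top satisfy
Gamma(H) ~ H(top). Presheaves admit pointwise products, so
(F x G)(top) = F(top) x G(top) (Cartesian product).
|Gamma(F x G)| = |F(top)| * |G(top)| = 7 * 10 = 70.

70


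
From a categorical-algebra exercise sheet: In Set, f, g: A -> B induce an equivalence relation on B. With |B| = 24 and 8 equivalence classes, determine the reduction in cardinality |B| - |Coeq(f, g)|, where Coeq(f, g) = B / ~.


The coequalizer Coeq(f, g) = B / ~ has one element per equivalence class.
|B| = 24, |Coeq(f, g)| = 8.
|B| - |Coeq(f, g)| = 24 - 8 = 16.

16


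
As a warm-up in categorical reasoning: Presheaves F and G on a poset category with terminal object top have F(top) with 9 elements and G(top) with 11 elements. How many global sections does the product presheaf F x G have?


Global sections of a presheaf on a poset with terminal top satisfy
Gamma(H) ~ H(top). Presheaves admit pointwise products, so
(F x G)(top) = F(top) x G(top) (Cartesian product).
|Gamma(F x G)| = |F(top)| * |G(top)| = 9 * 11 = 99.

99


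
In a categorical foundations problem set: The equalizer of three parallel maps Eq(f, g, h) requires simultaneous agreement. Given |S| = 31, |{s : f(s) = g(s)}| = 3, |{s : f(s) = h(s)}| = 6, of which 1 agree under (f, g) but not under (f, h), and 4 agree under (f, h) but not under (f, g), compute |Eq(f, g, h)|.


Eq(f, g, h) is the triple-agreement set: points in S where all three
maps take the same value. Using inclusion-exclusion on the pairwise data:
Pair (f, g) agrees on 3 points; pair (f, h) on 6 points.
Points agreeing under (f, g) but not (f, h) = 1; under (f, h) but not (f, g) = 4.
Triple-agreement = agreement-in-(f, g) minus points that agree under (f, g) but not (f, h):
|Eq(f, g, h)| = 3 - 1 = 2
(cross-check via (f, h): 6 - 4 = 2.)

2


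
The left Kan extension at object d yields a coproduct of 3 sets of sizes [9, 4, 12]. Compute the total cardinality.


Pointwise, the left Kan extension (Lan_F H)(d) is the colimit, indexed
by the comma category (F downarrow d), of H composed with the
projection (F downarrow d) -> C. Here that colimit is given
as a coproduct (disjoint union) of sets, so its cardinality is the
sum of the sizes of the summands.
Coproduct of sets with sizes: 9 + 4 + 12
= 25

25


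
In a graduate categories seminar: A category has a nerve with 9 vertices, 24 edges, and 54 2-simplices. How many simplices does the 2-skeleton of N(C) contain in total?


The 2-skeleton of the nerve N(C) consists of simplices in dimensions 0, 1, 2:
  |N(C)_0| = 9 (objects)
  |N(C)_1| = 24 (morphisms)
  |N(C)_2| = 54 (composable pairs)
Total = 9 + 24 + 54 = 87

87


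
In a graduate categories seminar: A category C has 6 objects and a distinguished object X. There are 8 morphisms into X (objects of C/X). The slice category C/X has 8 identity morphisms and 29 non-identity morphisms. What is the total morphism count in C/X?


In the slice category C/X, objects are morphisms to X.
Identity morphisms: 8 (one per object of C/X).
Non-identity morphisms: 29.
Total = 8 + 29 = 37

37


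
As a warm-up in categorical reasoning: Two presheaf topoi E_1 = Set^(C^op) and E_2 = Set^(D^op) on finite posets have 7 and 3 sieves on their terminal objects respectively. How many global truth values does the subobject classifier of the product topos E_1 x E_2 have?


In a product of presheaf topoi E_1 x E_2, the subobject classifier
is Omega = Omega_1 x Omega_2 (componentwise), so
|Omega(top)| = |Omega_1(top_1)| * |Omega_2(top_2)|.
= 7 * 3 = 21.

21


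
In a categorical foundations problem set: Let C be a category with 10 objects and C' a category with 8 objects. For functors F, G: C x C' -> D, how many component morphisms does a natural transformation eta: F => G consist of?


A natural transformation eta: F => G assigns one component morphism per
object of the domain category.
The domain is the product category C x C', so
|Ob(C x C')| = |Ob(C)| * |Ob(C')| = 10 * 8 = 80.
Therefore eta has 80 component morphisms.

80


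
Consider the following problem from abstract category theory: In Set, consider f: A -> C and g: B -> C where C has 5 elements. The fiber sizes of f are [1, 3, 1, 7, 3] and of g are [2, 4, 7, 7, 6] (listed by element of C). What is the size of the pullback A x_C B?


The pullback A x_C B consists of pairs (a, b) with f(a) = g(b).
For each element c in C, the fiber product has |f^-1(c)| * |g^-1(c)| elements.
Summing over C: 1 * 2 + 3 * 4 + 1 * 7 + 7 * 7 + 3 * 6
= 2 + 12 + 7 + 49 + 18 = 88

88


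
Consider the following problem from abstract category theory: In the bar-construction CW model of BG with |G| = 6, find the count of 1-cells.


In the bar-construction CW model of BG, the n-cells are indexed by
n-tuples [g_1|...|g_n] of non-identity elements of G (degenerate
simplices with some g_i = e do not contribute cells), so there are
(|G| - 1)^n n-cells.
For dim = 1 with |G| = 6:
cells = (6 - 1)^1 = 5^1 = 5

5


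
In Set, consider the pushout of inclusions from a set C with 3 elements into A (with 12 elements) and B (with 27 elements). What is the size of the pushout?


The pushout A +_C B identifies the images of C in A and B.
|A +_C B| = |A| + |B| - |C| (for injections).
= 12 + 27 - 3 = 36

36


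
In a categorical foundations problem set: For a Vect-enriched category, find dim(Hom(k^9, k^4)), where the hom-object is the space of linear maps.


In Vect-enriched categories, Hom(k^n, k^m) is the space of m x n matrices.
dim(Hom(k^9, k^4)) = 4 * 9 = 36

36


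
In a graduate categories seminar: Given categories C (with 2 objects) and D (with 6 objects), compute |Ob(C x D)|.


The product category C x D has objects that are pairs (c, d).
Number of pairs = |Ob(C)| * |Ob(D)| = 2 * 6 = 12

12


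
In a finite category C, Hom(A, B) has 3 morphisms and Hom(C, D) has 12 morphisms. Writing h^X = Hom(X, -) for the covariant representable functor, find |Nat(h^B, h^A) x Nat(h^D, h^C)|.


By the Yoneda lemma, Nat(h^B, h^A) is isomorphic to Hom(A, B),
so |Nat(h^B, h^A)| = |Hom(A, B)| and |Nat(h^D, h^C)| = |Hom(C, D)|.
|Hom(A, B)| = 3, |Hom(C, D)| = 12.
|Nat(h^B, h^A) x Nat(h^D, h^C)| = 3 * 12 = 36

36


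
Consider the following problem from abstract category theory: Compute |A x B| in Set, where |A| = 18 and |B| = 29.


In Set, the product A x B is the Cartesian product.
By the universal property, |A x B| = |A| * |B|.
|A x B| = 18 * 29 = 522

522


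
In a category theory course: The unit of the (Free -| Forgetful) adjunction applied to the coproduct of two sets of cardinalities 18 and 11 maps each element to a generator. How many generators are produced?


The unit eta_X: X -> U(F(X)) of the Free-Forgetful adjunction
maps each element of X to a generator of F(X). For X = S + T (disjoint
union in Set), |S + T| = |S| + |T|.
Total mappings = 18 + 11 = 29.

29


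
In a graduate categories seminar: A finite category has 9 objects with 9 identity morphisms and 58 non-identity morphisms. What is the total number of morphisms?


Each object has an identity morphism, giving 9 identities.
Adding the 58 non-identity morphisms:
Total = 9 + 58 = 67

67


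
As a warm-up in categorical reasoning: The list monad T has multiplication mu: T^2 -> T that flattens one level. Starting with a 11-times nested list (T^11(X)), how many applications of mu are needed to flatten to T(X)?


Each application of mu: T^2 -> T removes one layer of nesting.
Starting at depth 11 (i.e., T^11(X)), we need to reach T(X).
Number of mu applications = 11 - 1 = 10

10


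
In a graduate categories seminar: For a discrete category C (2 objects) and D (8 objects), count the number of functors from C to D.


A functor from a discrete category C to D is determined by
where each object maps. Each of the 2 objects of C can map
to any of the 8 objects of D independently.
Number of functors = 8^2 = 64

64


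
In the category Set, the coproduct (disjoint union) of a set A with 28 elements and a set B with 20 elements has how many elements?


In Set, the coproduct A + B is the disjoint union.
|A + B| = |A| + |B| = 28 + 20 = 48

48


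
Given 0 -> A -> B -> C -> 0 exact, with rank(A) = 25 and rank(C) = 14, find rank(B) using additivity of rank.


For a short exact sequence 0 -> A -> B -> C -> 0,
rank is additive: rank(B) = rank(A) + rank(C).
rank(B) = 25 + 14 = 39

39


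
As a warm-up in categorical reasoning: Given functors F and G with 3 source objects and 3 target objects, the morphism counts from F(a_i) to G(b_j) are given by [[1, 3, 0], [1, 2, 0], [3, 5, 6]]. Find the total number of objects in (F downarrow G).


Objects of (F downarrow G) are triples (a, b, h: F(a)->G(b)).
The count equals the sum of all entries in the hom-matrix.
sum(row 0) = 4
sum(row 1) = 3
sum(row 2) = 14
Grand total = 21

21


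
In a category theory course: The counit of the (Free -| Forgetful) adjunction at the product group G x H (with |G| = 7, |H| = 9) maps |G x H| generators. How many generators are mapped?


The counit epsilon_K: F(U(K)) -> K of the Free-Forgetful adjunction
maps |K| generators of F(U(K)) into K. For K = G x H (the product group),
|G x H| = |G| * |H|.
Total generators mapped = 7 * 9 = 63.

63


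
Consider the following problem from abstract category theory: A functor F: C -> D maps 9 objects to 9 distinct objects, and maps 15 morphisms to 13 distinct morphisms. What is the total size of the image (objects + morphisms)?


The image of F consists of distinct objects and distinct morphisms.
|Im(F)| on objects = 9
|Im(F)| on morphisms = 13
Total image cardinality = 9 + 13 = 22

22


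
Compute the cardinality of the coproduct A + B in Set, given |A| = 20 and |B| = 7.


In Set, the coproduct A + B is the disjoint union.
|A + B| = |A| + |B| = 20 + 7 = 27

27


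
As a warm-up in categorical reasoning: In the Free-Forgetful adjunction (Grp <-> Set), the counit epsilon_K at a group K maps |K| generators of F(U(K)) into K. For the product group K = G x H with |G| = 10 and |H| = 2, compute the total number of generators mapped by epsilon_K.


The counit epsilon_K: F(U(K)) -> K of the Free-Forgetful adjunction
maps |K| generators of F(U(K)) into K. For K = G x H (the product group),
|G x H| = |G| * |H|.
Total generators mapped = 10 * 2 = 20.

20


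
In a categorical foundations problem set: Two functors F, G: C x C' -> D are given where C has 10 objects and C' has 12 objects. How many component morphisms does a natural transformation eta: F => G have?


A natural transformation eta: F => G assigns one component morphism per
object of the domain category.
The domain is the product category C x C', so
|Ob(C x C')| = |Ob(C)| * |Ob(C')| = 10 * 12 = 120.
Therefore eta has 120 component morphisms.

120


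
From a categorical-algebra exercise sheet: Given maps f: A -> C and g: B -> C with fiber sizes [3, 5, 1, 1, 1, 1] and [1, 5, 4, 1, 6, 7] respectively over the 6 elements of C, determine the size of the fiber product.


The pullback A x_C B consists of pairs (a, b) with f(a) = g(b).
For each element c in C, the fiber product has |f^-1(c)| * |g^-1(c)| elements.
Summing over C: 3 * 1 + 5 * 5 + 1 * 4 + 1 * 1 + 1 * 6 + 1 * 7
= 3 + 25 + 4 + 1 + 6 + 7 = 46

46


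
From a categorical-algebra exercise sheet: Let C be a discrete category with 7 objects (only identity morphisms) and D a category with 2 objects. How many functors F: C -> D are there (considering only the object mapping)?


A functor from a discrete category C to D is determined by
where each object maps. Each of the 7 objects of C can map
to any of the 2 objects of D independently.
Number of functors = 2^7 = 128

128


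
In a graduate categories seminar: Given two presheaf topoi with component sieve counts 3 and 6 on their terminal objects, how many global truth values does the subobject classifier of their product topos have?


In a product of presheaf topoi E_1 x E_2, the subobject classifier
is Omega = Omega_1 x Omega_2 (componentwise), so
|Omega(top)| = |Omega_1(top_1)| * |Omega_2(top_2)|.
= 3 * 6 = 18.

18


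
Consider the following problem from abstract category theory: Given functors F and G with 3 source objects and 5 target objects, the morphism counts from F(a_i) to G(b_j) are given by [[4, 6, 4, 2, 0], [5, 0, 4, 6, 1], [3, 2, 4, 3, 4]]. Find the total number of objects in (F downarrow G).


Objects of (F downarrow G) are triples (a, b, h: F(a)->G(b)).
The count equals the sum of all entries in the hom-matrix.
sum(row 0) = 16
sum(row 1) = 16
sum(row 2) = 16
Grand total = 48

48


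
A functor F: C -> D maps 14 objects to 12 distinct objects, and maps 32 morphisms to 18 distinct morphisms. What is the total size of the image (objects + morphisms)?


The image of F consists of distinct objects and distinct morphisms.
|Im(F)| on objects = 12
|Im(F)| on morphisms = 18
Total image cardinality = 12 + 18 = 30

30
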